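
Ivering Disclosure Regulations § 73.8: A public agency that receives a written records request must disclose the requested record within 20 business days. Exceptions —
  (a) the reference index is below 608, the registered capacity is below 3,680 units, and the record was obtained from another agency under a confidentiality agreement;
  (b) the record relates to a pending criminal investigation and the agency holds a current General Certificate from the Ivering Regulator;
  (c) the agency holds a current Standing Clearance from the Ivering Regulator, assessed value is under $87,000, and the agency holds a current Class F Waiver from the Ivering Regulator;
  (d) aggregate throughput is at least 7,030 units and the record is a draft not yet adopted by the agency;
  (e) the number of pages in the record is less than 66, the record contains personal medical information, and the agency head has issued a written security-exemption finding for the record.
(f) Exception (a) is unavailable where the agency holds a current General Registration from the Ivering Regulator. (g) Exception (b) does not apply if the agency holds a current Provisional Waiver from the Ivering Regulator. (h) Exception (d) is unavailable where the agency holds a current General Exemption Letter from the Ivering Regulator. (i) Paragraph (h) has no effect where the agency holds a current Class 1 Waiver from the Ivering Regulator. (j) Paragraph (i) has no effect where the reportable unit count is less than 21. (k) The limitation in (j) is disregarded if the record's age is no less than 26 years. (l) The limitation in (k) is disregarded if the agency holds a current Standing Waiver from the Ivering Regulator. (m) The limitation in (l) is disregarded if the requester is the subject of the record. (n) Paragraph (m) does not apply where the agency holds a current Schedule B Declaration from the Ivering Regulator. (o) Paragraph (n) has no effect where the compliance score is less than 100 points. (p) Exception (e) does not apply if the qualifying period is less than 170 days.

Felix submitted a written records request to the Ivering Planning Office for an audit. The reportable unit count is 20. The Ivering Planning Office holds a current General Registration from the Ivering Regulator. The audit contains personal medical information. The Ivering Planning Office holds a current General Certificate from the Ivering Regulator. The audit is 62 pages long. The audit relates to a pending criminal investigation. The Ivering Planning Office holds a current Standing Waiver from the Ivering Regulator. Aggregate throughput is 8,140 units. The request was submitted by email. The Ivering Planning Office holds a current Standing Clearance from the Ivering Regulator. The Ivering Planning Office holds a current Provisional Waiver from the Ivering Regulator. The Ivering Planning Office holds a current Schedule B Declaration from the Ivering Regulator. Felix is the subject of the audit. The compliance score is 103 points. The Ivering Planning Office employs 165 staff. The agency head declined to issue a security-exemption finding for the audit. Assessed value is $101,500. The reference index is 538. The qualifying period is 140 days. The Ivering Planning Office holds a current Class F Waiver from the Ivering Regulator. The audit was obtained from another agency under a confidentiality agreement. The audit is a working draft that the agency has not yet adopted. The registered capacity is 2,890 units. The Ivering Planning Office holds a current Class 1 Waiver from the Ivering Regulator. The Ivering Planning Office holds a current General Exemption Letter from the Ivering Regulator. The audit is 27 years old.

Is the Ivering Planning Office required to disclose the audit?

Yes — the Ivering Planning Office must disclose the audit.

Exception (a): the reference index is 538, below the 608 limit; the registered capacity is 2,890 units, below the 3,680 units limit; the audit was obtained under a confidentiality agreement — every condition holds. But: (f) is engaged — a current General Registration is held. Exception (a) does not apply.
Exception (b) is satisfied on its face — the audit relates to a pending investigation; a current General Certificate is held. Turning to paragraph (g): (g) applies — a current Provisional Waiver is held. Exception (b) does not apply.
Exception (c) requires that assessed value is under $87,000; but assessed value is $101,500, not under $87,000, so (c) is unavailable.
All of (d)'s requirements are met (aggregate throughput is 8,140 units, meeting the 7,030 units threshold; the audit is an unadopted draft). But applying paragraphs (h)–(o): (h) is triggered — a current General Exemption Letter is held. (i) would limit (h) — a current Class 1 Waiver is held — but (j) sets (i) aside: (j) operates against (i): the reportable unit count is 20, less than the 21 limit. (k) would limit (j) — the record's age is 27 years, meeting the 26 years threshold — but (l) sets (k) aside: (l) applies — a current Standing Waiver is held. (m) would limit (l) — Felix is the subject of the audit — but (n) sets (m) aside: (n) operates against (m): a current Schedule B Declaration is held. (o) is not triggered (the compliance score is 103 points, not less than 100 points), so (n) stands. Exception (d) does not apply.
Exception (e) does not apply: the agency head declined to issue a security-exemption finding.
No exception applies. The general rule governs.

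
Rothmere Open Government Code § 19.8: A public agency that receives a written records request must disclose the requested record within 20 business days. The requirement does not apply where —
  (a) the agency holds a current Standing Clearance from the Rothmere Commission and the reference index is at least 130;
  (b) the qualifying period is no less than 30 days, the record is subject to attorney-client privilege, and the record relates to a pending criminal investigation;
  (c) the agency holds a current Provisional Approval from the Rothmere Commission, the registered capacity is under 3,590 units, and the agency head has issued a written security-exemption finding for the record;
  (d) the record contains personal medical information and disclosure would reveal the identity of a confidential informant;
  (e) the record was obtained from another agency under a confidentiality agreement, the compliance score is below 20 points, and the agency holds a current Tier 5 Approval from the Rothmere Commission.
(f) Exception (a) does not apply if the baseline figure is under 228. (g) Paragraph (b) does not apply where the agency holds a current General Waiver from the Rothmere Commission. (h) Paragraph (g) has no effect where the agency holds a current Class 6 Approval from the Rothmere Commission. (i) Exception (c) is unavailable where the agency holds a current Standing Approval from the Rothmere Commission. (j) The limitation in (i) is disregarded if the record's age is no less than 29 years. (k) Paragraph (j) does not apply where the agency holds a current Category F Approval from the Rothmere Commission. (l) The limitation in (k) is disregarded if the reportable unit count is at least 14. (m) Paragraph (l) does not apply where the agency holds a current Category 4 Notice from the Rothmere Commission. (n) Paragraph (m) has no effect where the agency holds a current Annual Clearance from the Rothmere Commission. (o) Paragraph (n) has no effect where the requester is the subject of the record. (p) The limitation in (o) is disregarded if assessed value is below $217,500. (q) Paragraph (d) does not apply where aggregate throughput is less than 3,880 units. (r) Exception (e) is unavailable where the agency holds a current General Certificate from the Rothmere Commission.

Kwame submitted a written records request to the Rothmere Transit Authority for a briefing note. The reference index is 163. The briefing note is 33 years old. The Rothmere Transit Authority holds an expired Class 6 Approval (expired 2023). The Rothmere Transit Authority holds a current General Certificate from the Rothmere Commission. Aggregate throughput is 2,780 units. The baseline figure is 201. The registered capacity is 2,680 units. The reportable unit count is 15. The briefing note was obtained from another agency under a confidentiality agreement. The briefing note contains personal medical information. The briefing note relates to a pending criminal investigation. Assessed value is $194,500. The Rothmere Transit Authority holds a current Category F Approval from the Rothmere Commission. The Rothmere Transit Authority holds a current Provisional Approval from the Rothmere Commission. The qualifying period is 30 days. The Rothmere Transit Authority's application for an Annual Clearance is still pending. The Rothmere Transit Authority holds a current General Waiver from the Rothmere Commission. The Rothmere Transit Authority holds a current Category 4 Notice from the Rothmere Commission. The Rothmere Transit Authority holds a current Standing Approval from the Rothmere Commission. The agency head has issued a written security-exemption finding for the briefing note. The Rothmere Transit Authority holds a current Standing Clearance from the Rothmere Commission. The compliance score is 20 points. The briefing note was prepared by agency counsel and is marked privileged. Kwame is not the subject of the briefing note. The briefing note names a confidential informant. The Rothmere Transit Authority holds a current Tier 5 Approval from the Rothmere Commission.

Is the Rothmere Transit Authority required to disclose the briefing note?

Yes — the Rothmere Transit Authority must disclose the briefing note.

Exception (a): a current Standing Clearance is held; the reference index is 163, meeting the 130 threshold — every condition holds. Turning to paragraph (f): (f) operates — the baseline figure is 201, under the 228 limit. So (a) is unavailable.
Exception (b): the qualifying period is 30 days, meeting the 30 days threshold; the briefing note is privileged; the briefing note relates to a pending investigation — every condition holds. But applying paragraphs (g)–(h): (g) is triggered — a current General Waiver is held. (h), which would lift (g), is not engaged — there is no Class 6 Approval in force. So (b) is unavailable.
Exception (c): a current Provisional Approval is held; the registered capacity is 2,680 units, under the 3,590 units limit; a written security-exemption finding has been issued — every condition holds. However, paragraphs (i)–(p) must be considered: (i) operates against (c): a current Standing Approval is held. (j) is engaged (the record's age is 33 years, meeting the 29 years threshold), but yields to (k): (k) operates against (j): a current Category F Approval is held. (l) operates (the reportable unit count is 15, meeting the 14 threshold), but is displaced by (m): (m) operates — a current Category 4 Notice is held. (n) does not operate here (the Annual Clearance is not current), so (m) stands. So (c) is unavailable.
Exception (d): the briefing note contains personal medical information; the briefing note names a confidential informant — every condition holds. Turning to paragraph (q): (q) is triggered — aggregate throughput is 2,780 units, less than the 3,880 units limit. So (d) is unavailable.
Exception (e) requires that the compliance score is below 20 points; but the compliance score is 20 points, not below 20 points, so (e) is unavailable.
Every exception is unavailable, so the rule governs.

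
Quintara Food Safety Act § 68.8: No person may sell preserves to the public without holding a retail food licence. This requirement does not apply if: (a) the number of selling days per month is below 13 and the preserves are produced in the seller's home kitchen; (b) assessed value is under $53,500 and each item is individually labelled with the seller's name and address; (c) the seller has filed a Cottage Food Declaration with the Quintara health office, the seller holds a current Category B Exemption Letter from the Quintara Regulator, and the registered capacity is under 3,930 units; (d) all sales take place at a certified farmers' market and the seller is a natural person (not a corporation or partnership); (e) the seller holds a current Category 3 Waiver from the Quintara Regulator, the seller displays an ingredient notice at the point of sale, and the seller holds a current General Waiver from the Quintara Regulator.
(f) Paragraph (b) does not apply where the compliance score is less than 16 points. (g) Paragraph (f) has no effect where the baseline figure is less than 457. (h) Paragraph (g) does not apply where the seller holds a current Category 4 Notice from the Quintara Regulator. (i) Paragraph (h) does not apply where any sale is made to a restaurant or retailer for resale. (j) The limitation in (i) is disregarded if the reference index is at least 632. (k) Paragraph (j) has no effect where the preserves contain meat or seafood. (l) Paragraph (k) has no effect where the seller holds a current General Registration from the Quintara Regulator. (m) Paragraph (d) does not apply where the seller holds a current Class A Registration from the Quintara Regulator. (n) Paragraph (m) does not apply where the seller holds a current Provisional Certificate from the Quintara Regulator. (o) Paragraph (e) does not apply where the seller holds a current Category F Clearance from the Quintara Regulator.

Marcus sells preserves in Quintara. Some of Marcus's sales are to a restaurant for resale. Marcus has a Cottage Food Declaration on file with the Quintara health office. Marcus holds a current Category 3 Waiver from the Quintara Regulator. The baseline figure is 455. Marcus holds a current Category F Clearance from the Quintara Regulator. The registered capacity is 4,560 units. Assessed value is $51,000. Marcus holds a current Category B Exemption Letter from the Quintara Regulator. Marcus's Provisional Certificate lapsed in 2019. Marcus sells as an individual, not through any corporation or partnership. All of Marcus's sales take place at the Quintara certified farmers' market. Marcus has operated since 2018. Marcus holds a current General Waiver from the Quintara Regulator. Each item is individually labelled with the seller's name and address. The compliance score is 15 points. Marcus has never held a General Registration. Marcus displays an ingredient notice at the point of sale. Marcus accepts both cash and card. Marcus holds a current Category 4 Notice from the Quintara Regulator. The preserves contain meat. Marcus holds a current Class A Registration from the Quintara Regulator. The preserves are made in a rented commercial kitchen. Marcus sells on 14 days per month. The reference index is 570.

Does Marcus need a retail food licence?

Exception (a) fails — the number of selling days per month is 14, not below 13.
Exception (b) is satisfied on its face — assessed value is $51,000, under the $53,500 limit; items are individually labelled. Applying paragraphs (f)–(l): (f) would limit (b) — the compliance score is 15 points, less than the 16 points limit — but (g) sets (f) aside: (g) is triggered — the baseline figure is 455, less than the 457 limit. (h) operates (a current Category 4 Notice is held), but yields to (i): (i) operates against (h): some sales are to a restaurant for resale. (j), which would lift (i), does not operate here — the reference index is 570, short of 632. (b) remains available.
Exception (c) requires that the registered capacity is under 3,930 units; but the registered capacity is 4,560 units, not under 3,930 units, so (c) is unavailable.
All of (d)'s requirements are met (all sales are at a certified farmers' market; the seller is a natural person). Turning to paragraphs (m)–(n): (m) operates against (d): a current Class A Registration is held. (n) is not engaged (there is no Provisional Certificate in force), so (m) stands. Exception (d) does not apply.
Exception (e) is satisfied on its face — a current Category 3 Waiver is held; an ingredient notice is displayed; a current General Waiver is held. However, paragraph (o) must be considered: (o) operates against (e): a current Category F Clearance is held. (e) is therefore removed.

No — exception (b) applies; Marcus is not required to hold a retail food licence.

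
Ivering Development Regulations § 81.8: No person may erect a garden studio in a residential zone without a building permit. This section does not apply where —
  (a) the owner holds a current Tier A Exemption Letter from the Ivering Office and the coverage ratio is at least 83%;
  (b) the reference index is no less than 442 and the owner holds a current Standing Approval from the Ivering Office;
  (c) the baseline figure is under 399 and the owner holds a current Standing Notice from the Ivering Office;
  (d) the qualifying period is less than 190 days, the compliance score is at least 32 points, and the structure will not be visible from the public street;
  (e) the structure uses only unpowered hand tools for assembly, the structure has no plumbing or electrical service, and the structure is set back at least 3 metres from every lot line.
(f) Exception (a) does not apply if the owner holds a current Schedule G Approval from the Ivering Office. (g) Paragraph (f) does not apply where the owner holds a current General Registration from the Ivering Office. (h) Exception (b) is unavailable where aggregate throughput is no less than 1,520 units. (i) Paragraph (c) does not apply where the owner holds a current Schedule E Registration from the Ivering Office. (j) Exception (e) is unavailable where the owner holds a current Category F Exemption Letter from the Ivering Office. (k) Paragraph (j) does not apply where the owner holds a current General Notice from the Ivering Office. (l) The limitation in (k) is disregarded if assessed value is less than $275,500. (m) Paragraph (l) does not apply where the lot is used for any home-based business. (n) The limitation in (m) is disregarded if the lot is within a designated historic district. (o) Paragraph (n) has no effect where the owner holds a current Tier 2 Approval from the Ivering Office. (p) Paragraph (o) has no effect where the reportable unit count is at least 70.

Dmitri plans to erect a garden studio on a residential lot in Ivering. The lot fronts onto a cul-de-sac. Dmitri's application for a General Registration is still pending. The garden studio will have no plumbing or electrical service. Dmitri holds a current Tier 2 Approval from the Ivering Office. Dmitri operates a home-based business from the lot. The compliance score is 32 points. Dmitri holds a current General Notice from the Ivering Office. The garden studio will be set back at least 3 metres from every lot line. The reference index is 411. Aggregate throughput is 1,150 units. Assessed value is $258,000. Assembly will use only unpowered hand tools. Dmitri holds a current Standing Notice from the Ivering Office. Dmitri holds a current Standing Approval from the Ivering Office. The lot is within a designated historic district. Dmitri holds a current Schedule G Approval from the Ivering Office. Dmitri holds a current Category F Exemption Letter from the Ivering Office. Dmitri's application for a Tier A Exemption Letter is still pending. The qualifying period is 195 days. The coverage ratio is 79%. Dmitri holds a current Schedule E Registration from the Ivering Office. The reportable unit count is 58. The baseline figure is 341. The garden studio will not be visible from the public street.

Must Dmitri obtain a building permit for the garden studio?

Exception (a) requires that the owner holds a current Tier A Exemption Letter from the Ivering Office; but the Tier A Exemption Letter is not current, so (a) is unavailable.
Exception (b) fails — the reference index is 411, short of 442.
All of (c)'s requirements are met (the baseline figure is 341, under the 399 limit; a current Standing Notice is held). However, paragraph (i) must be considered: (i) applies — a current Schedule E Registration is held. So (c) is unavailable.
Exception (d) fails — the qualifying period is 195 days, not less than 190 days.
All of (e)'s requirements are met (assembly uses only hand tools; there is no plumbing or electrical service; the setback is at least 3 m on every side). As to paragraphs (j)–(p): (j) operates (a current Category F Exemption Letter is held), but is overridden by (k): (k) is engaged — a current General Notice is held. (l) would limit (k) — assessed value is $258,000, less than the $275,500 limit — but (m) sets (l) aside: (m) is triggered — a home-based business operates on the lot. (n) would limit (m) — the lot is in a historic district — but (o) sets (n) aside: (o) operates against (n): a current Tier 2 Approval is held. (p), which would lift (o), does not operate here — the reportable unit count is 58, short of 70. So (e) applies.

No — exception (e) applies; Dmitri does not need a building permit.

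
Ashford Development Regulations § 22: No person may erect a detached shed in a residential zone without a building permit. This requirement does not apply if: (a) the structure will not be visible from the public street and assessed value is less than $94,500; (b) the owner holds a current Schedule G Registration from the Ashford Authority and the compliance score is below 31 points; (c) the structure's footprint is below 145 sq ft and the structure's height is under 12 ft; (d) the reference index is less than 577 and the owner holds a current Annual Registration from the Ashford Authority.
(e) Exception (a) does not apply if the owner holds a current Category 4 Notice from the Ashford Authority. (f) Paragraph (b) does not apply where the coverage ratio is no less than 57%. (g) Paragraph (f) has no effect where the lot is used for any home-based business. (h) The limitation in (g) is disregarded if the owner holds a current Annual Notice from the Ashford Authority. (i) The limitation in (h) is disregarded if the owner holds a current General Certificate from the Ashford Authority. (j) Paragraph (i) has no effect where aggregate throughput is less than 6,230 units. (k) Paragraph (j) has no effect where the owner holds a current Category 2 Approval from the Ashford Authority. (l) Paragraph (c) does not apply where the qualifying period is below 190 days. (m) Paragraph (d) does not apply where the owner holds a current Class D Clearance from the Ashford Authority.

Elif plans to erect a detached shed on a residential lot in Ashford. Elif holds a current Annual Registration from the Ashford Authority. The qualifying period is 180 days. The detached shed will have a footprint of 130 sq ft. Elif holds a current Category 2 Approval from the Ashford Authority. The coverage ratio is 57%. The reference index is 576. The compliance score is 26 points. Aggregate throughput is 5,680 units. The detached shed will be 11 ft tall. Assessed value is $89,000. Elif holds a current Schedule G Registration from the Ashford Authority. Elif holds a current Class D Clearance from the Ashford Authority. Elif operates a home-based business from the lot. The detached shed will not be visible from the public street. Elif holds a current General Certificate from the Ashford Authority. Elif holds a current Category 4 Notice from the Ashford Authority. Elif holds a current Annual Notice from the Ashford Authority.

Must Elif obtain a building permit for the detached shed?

No — exception (b) applies; Elif does not need a building permit.

All of (a)'s requirements are met (the structure will not be visible from the street; assessed value is $89,000, less than the $94,500 limit). But: (e) operates — a current Category 4 Notice is held. Exception (a) does not apply.
Exception (b)'s conditions are all satisfied: a current Schedule G Registration is held; the compliance score is 26 points, below the 31 points limit. Considering the limiting provisions: (f) applies (the coverage ratio is 57%, meeting the 57% threshold), but is set aside by (g): (g) operates against (f): a home-based business operates on the lot. (h) is triggered (a current Annual Notice is held), but is itself disapplied by (i): (i) is engaged — a current General Certificate is held. (j) would limit (i) — aggregate throughput is 5,680 units, less than the 6,230 units limit — but (k) sets (j) aside: (k) applies — a current Category 2 Approval is held. Exception (b) stands.
Exception (c)'s conditions are all satisfied: the structure's footprint is 130 sq ft, below the 145 sq ft limit; the structure's height is 11 ft, under the 12 ft limit. But: (l) is engaged — the qualifying period is 180 days, below the 190 days limit. So (c) is unavailable.
Exception (d): the reference index is 576, less than the 577 limit; a current Annual Registration is held — every condition holds. However, paragraph (m) must be considered: (m) operates against (d): a current Class D Clearance is held. (d) is therefore removed.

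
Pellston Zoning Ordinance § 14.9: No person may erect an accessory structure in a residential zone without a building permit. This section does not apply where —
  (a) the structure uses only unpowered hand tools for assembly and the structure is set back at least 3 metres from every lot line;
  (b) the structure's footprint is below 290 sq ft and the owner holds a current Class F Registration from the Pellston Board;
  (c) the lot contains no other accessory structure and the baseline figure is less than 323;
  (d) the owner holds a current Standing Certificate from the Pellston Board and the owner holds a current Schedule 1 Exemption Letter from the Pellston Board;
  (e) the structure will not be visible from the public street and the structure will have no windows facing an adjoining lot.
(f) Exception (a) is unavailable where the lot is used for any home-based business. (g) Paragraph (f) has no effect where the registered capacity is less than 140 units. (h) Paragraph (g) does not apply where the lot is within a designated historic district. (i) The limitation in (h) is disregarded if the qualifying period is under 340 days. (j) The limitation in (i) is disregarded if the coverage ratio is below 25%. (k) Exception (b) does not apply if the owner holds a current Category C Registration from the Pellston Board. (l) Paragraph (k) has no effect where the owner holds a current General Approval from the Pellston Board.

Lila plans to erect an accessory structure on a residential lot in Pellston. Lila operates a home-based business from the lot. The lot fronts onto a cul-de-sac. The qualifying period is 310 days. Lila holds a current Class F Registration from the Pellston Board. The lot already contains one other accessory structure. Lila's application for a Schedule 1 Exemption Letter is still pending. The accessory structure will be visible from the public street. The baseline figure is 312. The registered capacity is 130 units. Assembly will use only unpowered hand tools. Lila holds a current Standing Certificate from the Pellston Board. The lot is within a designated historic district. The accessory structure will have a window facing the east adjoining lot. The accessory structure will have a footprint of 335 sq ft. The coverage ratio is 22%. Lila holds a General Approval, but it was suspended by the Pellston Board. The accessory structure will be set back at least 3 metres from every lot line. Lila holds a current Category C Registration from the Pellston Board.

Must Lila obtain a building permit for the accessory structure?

Yes — Lila must obtain a building permit.

Exception (a) is satisfied on its face — assembly uses only hand tools; the setback is at least 3 m on every side. However, paragraphs (f)–(j) must be considered: (f) operates against (a): a home-based business operates on the lot. (g) is engaged (the registered capacity is 130 units, less than the 140 units limit), but is itself disapplied by (h): (h) operates against (g): the lot is in a historic district. (i) is triggered (the qualifying period is 310 days, under the 340 days limit), but yields to (j): (j) operates against (i): the coverage ratio is 22%, below the 25% limit. So (a) is unavailable.
Exception (b) does not apply: the structure's footprint is 335 sq ft, not below 290 sq ft.
Exception (c) requires that the lot contains no other accessory structure; but the lot already has another accessory structure, so (c) is unavailable.
Exception (d) does not apply: no current Schedule 1 Exemption Letter is held.
Exception (e) requires that the structure will not be visible from the public street; but the structure will be visible from the street, so (e) is unavailable.
No exception displaces § 14.9.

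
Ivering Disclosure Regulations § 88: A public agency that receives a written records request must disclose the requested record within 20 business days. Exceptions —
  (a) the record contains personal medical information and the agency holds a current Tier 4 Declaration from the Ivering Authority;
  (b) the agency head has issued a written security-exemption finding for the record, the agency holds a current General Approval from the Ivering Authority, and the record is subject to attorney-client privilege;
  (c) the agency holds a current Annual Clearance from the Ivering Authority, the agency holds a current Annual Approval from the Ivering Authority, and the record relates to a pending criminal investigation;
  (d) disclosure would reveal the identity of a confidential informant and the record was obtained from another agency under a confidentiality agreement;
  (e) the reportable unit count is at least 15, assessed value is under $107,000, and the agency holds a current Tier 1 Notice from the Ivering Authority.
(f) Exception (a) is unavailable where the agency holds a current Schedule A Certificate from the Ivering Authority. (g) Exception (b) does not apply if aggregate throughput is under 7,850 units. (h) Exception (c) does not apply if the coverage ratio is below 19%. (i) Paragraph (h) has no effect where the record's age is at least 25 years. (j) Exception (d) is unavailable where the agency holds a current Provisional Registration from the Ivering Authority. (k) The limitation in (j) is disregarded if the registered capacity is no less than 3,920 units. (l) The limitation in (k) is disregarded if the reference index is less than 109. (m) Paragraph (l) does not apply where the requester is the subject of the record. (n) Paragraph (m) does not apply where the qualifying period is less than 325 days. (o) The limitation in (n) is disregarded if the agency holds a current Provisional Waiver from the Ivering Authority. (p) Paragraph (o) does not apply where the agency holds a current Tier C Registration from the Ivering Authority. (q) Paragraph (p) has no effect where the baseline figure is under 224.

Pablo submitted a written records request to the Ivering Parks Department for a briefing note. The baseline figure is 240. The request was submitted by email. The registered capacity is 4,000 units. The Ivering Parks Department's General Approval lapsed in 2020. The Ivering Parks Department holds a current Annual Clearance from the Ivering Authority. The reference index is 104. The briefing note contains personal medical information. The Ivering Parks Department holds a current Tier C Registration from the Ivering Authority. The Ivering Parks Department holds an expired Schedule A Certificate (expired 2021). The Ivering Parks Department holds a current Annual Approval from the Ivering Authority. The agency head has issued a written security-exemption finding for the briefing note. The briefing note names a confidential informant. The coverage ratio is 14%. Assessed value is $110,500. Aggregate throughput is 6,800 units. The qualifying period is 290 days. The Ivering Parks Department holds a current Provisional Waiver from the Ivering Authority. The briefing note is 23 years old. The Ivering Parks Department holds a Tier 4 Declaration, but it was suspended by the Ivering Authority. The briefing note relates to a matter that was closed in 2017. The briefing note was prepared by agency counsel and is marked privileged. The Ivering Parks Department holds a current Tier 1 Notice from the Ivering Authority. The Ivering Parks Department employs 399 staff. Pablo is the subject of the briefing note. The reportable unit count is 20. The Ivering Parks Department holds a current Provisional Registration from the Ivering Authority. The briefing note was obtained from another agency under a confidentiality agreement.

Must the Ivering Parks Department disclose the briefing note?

Yes — the Ivering Parks Department must disclose the briefing note.

Exception (a) fails — the Tier 4 Declaration is not current.
Exception (b) does not apply: no current General Approval is held.
Exception (c) does not apply: the briefing note relates to a closed matter.
Exception (d)'s conditions are all satisfied: the briefing note names a confidential informant; the briefing note was obtained under a confidentiality agreement. Turning to paragraphs (j)–(q): (j) operates against (d): a current Provisional Registration is held. (k) would limit (j) — the registered capacity is 4,000 units, meeting the 3,920 units threshold — but (l) sets (k) aside: (l) operates against (k): the reference index is 104, less than the 109 limit. (m) would limit (l) — Pablo is the subject of the briefing note — but (n) sets (m) aside: (n) applies — the qualifying period is 290 days, less than the 325 days limit. (o) would limit (n) — a current Provisional Waiver is held — but (p) sets (o) aside: (p) applies — a current Tier C Registration is held. (q), which would lift (p), is not triggered — the baseline figure is 240, not under 224. Exception (d) does not apply.
Exception (e) requires that assessed value is under $107,000; but assessed value is $110,500, not under $107,000, so (e) is unavailable.
No exception is made out. the Ivering Parks Department falls within the general rule.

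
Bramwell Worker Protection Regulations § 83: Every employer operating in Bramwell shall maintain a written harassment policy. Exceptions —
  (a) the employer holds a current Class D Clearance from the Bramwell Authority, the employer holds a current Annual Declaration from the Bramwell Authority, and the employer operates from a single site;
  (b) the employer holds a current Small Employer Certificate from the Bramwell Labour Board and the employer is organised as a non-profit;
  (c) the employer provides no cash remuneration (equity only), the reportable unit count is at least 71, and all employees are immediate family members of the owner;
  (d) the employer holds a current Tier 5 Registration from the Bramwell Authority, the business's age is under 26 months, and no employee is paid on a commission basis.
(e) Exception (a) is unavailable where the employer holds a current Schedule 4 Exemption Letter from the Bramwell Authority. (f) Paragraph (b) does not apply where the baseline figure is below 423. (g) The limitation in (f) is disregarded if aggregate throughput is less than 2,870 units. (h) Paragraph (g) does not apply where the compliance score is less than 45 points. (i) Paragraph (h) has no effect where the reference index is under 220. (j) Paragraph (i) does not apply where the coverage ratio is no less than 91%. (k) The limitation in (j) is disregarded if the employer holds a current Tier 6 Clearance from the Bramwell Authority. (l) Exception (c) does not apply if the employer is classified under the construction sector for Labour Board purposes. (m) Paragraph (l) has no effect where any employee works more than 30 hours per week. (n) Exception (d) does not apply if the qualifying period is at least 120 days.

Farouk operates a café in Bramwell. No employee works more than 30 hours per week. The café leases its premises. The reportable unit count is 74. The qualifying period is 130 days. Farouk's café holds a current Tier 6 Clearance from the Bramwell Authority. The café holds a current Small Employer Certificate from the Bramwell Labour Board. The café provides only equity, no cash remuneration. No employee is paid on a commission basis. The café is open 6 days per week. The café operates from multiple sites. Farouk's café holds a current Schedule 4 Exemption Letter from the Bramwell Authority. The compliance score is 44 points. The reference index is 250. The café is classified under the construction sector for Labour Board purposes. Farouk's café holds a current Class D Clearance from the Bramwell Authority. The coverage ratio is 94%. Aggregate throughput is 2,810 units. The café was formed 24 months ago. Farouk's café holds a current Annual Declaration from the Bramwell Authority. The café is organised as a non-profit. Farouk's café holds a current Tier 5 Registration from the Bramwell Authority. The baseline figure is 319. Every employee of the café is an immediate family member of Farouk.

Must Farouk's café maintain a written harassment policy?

Yes — Farouk's café must maintain a written harassment policy.

Exception (a) does not apply: the employer operates from multiple sites.
Exception (b): a current Small Employer Certificate is held; the employer is a non-profit — every condition holds. Turning to paragraphs (f)–(k): (f) operates against (b): the baseline figure is 319, below the 423 limit. (g) is engaged (aggregate throughput is 2,810 units, less than the 2,870 units limit), but is itself disapplied by (h): (h) operates against (g): the compliance score is 44 points, less than the 45 points limit. (i) does not operate here (the reference index is 250, not under 220), so (h) stands. So (b) is unavailable.
All of (c)'s requirements are met (remuneration is equity-only; the reportable unit count is 74, meeting the 71 threshold; every employee is an immediate family member). But applying paragraphs (l)–(m): (l) is engaged — the café is classified under the construction sector. (m) is inapplicable (no employee exceeds 30 hours/week), so (l) stands. So (c) is unavailable.
Exception (d): a current Tier 5 Registration is held; the business's age is 24 months, under the 26 months limit; no employee is paid on commission — every condition holds. But applying paragraph (n): (n) operates against (d): the qualifying period is 130 days, meeting the 120 days threshold. So (d) is unavailable.
No exception is made out. Farouk's café falls within the general rule.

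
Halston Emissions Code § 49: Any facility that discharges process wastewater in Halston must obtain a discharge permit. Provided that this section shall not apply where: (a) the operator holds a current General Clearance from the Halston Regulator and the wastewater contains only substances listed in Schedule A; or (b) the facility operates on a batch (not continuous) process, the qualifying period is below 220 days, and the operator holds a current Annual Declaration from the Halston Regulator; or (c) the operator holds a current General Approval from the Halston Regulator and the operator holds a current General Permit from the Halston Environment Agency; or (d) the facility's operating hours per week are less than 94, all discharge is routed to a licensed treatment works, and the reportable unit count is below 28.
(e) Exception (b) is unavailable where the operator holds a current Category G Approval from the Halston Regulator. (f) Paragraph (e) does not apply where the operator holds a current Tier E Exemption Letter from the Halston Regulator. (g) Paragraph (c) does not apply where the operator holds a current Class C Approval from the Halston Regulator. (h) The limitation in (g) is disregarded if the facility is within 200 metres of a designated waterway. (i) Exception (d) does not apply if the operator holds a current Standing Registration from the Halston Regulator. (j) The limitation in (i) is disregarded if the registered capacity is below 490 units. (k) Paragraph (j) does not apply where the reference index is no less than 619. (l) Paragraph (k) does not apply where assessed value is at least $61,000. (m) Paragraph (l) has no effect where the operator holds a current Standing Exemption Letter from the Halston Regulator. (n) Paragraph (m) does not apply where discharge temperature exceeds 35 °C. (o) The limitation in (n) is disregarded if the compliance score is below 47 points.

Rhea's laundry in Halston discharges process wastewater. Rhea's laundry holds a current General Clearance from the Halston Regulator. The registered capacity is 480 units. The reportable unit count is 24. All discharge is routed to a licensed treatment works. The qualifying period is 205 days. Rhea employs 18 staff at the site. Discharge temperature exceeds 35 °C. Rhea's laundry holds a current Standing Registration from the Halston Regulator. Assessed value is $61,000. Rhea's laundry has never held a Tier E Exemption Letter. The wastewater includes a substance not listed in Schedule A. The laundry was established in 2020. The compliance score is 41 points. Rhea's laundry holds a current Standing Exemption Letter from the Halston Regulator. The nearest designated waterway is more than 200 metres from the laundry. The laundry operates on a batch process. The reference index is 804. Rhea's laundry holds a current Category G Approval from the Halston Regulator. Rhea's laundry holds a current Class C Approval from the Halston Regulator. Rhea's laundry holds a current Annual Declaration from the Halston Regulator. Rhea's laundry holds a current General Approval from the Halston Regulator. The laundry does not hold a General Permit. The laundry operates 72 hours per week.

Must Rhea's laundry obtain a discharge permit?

Exception (a) fails — the wastewater includes a non-Schedule-A substance.
Exception (b)'s conditions are all satisfied: the facility operates on a batch process; the qualifying period is 205 days, below the 220 days limit; a current Annual Declaration is held. However, paragraphs (e)–(f) must be considered: (e) is engaged — a current Category G Approval is held. (f) does not operate here (the Tier E Exemption Letter is not current), so (e) stands. Exception (b) does not apply.
Exception (c) requires that the operator holds a current General Permit from the Halston Environment Agency; but no General Permit is held, so (c) is unavailable.
Exception (d)'s conditions are all satisfied: the facility's operating hours per week are 72, less than the 94 limit; discharge is routed to a licensed treatment works; the reportable unit count is 24, below the 28 limit. But: (i) operates — a current Standing Registration is held. (j) applies (the registered capacity is 480 units, below the 490 units limit), but yields to (k): (k) applies — the reference index is 804, meeting the 619 threshold. (l) would limit (k) — assessed value is $61,000, meeting the $61,000 threshold — but (m) sets (l) aside: (m) operates against (l): a current Standing Exemption Letter is held. (n) would limit (m) — discharge temperature exceeds 35 °C — but (o) sets (n) aside: (o) operates against (n): the compliance score is 41 points, below the 47 points limit. Exception (d) does not apply.
None of the exceptions is available; § 49 applies in full.

Yes — Rhea's laundry must obtain a discharge permit.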